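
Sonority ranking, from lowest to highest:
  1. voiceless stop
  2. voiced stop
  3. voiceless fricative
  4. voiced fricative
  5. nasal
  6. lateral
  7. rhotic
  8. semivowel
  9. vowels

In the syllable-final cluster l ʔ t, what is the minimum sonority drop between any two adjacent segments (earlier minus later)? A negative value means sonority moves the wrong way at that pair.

0

/l/ — lateral, sonority 6.
/ʔ/ — voiceless stop, sonority 1.
/t/ — voiceless stop, sonority 1.
/l/→/ʔ/: change +5.
/ʔ/→/t/: change +0.
Minimum = 0.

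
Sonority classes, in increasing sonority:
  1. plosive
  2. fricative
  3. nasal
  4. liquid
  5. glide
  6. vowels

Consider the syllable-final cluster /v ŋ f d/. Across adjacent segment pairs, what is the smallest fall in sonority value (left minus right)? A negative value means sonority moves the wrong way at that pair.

-1

/v/: fricative = 2.
/ŋ/: nasal = 3.
/f/: fricative = 2.
/d/: plosive = 1.
/v/→/ŋ/: change -1.
/ŋ/→/f/: change +1.
/f/→/d/: change +1.
Minimum = -1.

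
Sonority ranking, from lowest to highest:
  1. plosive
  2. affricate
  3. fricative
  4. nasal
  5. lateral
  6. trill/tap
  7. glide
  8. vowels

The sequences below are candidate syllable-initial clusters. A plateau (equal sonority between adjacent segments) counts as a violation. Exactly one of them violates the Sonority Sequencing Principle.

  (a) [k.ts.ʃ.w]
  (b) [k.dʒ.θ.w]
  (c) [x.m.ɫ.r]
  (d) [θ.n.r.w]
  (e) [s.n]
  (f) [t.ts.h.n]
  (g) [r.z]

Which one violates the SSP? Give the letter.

g

(a) sonority 1-2-3-7: well-formed.
(b) sonority 1-2-3-7: well-formed.
(c) sonority 3-4-5-6: well-formed.
(d) sonority 3-4-6-7: well-formed.
(e) sonority 3-4: well-formed.
(f) sonority 1-2-3-4: well-formed.
(g) sonority 6-3: ill-formed.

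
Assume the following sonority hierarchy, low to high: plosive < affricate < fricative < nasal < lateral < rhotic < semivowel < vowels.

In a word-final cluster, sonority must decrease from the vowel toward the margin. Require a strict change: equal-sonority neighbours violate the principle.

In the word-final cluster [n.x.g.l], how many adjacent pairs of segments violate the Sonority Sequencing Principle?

1

/n/ — nasal, sonority 4.
/x/ — fricative, sonority 3.
/g/ — plosive, sonority 1.
/l/ — lateral, sonority 5.
/n/→/x/: 4→3 (falls) — ok.
/x/→/g/: 3→1 (falls) — ok.
/g/→/l/: 1→5 (does not fall) — violation.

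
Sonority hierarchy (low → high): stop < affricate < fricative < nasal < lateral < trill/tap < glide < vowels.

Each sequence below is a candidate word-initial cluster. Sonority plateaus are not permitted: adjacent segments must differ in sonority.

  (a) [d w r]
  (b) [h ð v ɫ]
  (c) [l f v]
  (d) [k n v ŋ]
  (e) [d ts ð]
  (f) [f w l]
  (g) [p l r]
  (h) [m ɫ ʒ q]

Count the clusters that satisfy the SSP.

(a) [d w r]: profile 1-7-6 — violates.
(b) [h ð v ɫ]: profile 3-3-3-5 — violates.
(c) [l f v]: profile 5-3-3 — violates.
(d) [k n v ŋ]: profile 1-4-3-4 — violates.
(e) [d ts ð]: profile 1-2-3 — obeys.
(f) [f w l]: profile 3-7-5 — violates.
(g) [p l r]: profile 1-5-6 — obeys.
(h) [m ɫ ʒ q]: profile 4-5-3-1 — violates.

2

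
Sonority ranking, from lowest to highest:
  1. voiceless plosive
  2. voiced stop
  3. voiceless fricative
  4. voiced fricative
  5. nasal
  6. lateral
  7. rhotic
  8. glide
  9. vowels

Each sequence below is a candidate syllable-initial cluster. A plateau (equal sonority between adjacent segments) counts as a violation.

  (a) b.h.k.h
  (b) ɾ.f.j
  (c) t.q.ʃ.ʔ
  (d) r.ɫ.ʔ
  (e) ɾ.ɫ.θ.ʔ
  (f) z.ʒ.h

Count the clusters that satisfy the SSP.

0

(a) b.h.k.h: profile 2-3-1-3 — violates.
(b) ɾ.f.j: profile 7-3-8 — violates.
(c) t.q.ʃ.ʔ: profile 1-1-3-1 — violates.
(d) r.ɫ.ʔ: profile 7-6-1 — violates.
(e) ɾ.ɫ.θ.ʔ: profile 7-6-3-1 — violates.
(f) z.ʒ.h: profile 4-4-3 — violates.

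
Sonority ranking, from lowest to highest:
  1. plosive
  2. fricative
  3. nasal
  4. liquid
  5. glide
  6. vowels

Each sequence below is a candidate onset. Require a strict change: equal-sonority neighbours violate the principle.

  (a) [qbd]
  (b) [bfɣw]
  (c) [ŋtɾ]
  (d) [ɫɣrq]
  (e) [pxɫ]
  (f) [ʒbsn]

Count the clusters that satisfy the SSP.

(a) sonority 1-1-1: ill-formed.
(b) sonority 1-2-2-5: ill-formed.
(c) sonority 3-1-4: ill-formed.
(d) sonority 4-2-4-1: ill-formed.
(e) sonority 1-2-4: well-formed.
(f) sonority 2-1-2-3: ill-formed.

1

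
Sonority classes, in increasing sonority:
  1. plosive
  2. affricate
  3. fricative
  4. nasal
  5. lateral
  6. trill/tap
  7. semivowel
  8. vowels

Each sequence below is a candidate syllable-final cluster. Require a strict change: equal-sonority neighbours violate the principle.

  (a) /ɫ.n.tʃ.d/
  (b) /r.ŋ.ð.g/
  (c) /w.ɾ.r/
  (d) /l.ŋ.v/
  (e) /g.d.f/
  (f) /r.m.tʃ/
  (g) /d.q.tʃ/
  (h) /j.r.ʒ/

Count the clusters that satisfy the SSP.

(a) 5-4-2-1 → obeys
(b) 6-4-3-1 → obeys
(c) 7-6-6 → violates
(d) 5-4-3 → obeys
(e) 1-1-3 → violates
(f) 6-4-2 → obeys
(g) 1-1-2 → violates
(h) 7-6-3 → obeys

5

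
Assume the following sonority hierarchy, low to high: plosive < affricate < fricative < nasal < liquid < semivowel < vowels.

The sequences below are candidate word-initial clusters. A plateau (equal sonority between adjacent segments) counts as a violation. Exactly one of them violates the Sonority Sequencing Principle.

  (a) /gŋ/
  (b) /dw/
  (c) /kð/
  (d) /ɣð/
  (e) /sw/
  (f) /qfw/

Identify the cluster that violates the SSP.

d

(a) /gŋ/: profile 1-4 — obeys.
(b) /dw/: profile 1-6 — obeys.
(c) /kð/: profile 1-3 — obeys.
(d) /ɣð/: profile 3-3 — violates.
(e) /sw/: profile 3-6 — obeys.
(f) /qfw/: profile 1-3-6 — obeys.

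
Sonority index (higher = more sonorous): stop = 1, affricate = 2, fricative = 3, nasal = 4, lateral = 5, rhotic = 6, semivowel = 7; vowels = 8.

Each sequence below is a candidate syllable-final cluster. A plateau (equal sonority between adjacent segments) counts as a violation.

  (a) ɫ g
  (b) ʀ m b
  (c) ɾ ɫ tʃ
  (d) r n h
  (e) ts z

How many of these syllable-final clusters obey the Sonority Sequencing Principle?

(a) ɫ g: profile 5-1 — obeys.
(b) ʀ m b: profile 6-4-1 — obeys.
(c) ɾ ɫ tʃ: profile 6-5-2 — obeys.
(d) r n h: profile 6-4-3 — obeys.
(e) ts z: profile 2-3 — violates.

4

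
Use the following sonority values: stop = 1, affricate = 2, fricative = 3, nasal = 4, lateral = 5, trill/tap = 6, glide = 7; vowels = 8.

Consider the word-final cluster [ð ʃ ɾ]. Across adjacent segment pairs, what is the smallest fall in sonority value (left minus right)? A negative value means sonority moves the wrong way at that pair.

-3

/ð/ — fricative, sonority 3.
/ʃ/ — fricative, sonority 3.
/ɾ/ — trill/tap, sonority 6.
/ð/→/ʃ/: change +0.
/ʃ/→/ɾ/: change -3.
Minimum = -3.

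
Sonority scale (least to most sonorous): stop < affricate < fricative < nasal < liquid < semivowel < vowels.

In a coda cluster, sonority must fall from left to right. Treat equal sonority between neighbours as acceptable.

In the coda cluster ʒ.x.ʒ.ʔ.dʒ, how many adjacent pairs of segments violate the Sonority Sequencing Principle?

1

/ʒ/: fricative = 3.
/x/: fricative = 3.
/ʒ/: fricative = 3.
/ʔ/: stop = 1.
/dʒ/: affricate = 2.
/ʒ/→/x/: 3→3 (plateau, allowed) — ok.
/x/→/ʒ/: 3→3 (plateau, allowed) — ok.
/ʒ/→/ʔ/: 3→1 (falls) — ok.
/ʔ/→/dʒ/: 1→2 (does not fall) — violation.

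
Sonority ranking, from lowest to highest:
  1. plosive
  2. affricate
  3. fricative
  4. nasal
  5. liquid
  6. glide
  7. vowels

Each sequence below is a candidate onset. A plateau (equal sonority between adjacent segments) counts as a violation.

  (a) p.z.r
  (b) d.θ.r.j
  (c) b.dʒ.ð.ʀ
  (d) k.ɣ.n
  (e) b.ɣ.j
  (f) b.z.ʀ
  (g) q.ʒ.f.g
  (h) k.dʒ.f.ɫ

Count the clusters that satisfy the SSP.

7

(a) 1-3-5 → obeys
(b) 1-3-5-6 → obeys
(c) 1-2-3-5 → obeys
(d) 1-3-4 → obeys
(e) 1-3-6 → obeys
(f) 1-3-5 → obeys
(g) 1-3-3-1 → violates
(h) 1-2-3-5 → obeys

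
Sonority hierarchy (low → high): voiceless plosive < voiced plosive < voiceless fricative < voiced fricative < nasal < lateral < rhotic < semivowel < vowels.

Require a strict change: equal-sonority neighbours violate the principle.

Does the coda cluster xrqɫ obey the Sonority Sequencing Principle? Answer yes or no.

/x/: voiceless fricative = 3.
/r/: rhotic = 7.
/q/: voiceless plosive = 1.
/ɫ/: lateral = 6.
The profile is 3-7-1-6. Between /x/ (3) and /r/ (7) sonority does not fall, so the cluster violates the SSP.

no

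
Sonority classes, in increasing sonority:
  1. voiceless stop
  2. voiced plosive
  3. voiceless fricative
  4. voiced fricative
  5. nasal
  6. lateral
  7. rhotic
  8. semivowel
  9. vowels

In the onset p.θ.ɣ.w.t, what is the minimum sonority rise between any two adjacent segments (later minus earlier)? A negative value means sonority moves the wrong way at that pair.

-7

/p/ is a voiceless stop (sonority 1).
/θ/ is a voiceless fricative (sonority 3).
/ɣ/ is a voiced fricative (sonority 4).
/w/ is a semivowel (sonority 8).
/t/ is a voiceless stop (sonority 1).
/p/→/θ/: change +2.
/θ/→/ɣ/: change +1.
/ɣ/→/w/: change +4.
/w/→/t/: change -7.
Minimum = -7.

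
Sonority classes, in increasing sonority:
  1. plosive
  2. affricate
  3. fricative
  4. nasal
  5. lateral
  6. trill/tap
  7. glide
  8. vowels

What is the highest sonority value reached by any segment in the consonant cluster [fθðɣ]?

3

/f/ is a fricative (sonority 3).
/θ/ is a fricative (sonority 3).
/ð/ is a fricative (sonority 3).
/ɣ/ is a fricative (sonority 3).
The maximum is 3.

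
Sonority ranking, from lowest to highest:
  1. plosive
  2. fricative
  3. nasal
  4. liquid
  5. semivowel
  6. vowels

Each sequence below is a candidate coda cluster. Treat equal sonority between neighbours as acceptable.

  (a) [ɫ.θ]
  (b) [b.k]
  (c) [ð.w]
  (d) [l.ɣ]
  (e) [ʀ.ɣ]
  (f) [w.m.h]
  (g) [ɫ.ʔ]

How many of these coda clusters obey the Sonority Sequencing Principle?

(a) sonority 4-2: well-formed.
(b) sonority 1-1: well-formed.
(c) sonority 2-5: ill-formed.
(d) sonority 4-2: well-formed.
(e) sonority 4-2: well-formed.
(f) sonority 5-3-2: well-formed.
(g) sonority 4-1: well-formed.

6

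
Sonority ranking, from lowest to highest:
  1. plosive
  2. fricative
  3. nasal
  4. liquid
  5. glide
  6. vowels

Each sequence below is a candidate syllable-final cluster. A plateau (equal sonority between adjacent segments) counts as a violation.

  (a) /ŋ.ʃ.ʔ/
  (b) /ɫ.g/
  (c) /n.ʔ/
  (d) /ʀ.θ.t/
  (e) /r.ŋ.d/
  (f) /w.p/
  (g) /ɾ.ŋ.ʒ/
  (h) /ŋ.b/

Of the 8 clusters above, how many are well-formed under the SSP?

(a) sonority 3-2-1: well-formed.
(b) sonority 4-1: well-formed.
(c) sonority 3-1: well-formed.
(d) sonority 4-2-1: well-formed.
(e) sonority 4-3-1: well-formed.
(f) sonority 5-1: well-formed.
(g) sonority 4-3-2: well-formed.
(h) sonority 3-1: well-formed.

8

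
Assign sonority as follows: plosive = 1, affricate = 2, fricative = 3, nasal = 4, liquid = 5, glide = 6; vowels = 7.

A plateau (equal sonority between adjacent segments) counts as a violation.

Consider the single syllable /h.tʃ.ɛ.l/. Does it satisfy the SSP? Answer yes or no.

Onset: /h/ is a fricative (sonority 3), /tʃ/ is an affricate (sonority 2); then the nucleus /ɛ/ (sonority 7).
Onset profile 3-2-7 — does not strictly rise throughout.
Coda: /l/ is a liquid (sonority 5).
Coda profile 7-5 — falls from the nucleus.

no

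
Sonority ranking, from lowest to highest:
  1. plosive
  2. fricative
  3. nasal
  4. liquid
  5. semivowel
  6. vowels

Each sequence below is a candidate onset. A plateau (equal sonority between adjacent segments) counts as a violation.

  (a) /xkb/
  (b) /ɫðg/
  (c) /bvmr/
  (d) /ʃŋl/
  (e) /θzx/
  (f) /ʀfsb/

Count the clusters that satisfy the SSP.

(a) sonority 2-1-1: ill-formed.
(b) sonority 4-2-1: ill-formed.
(c) sonority 1-2-3-4: well-formed.
(d) sonority 2-3-4: well-formed.
(e) sonority 2-2-2: ill-formed.
(f) sonority 4-2-2-1: ill-formed.

2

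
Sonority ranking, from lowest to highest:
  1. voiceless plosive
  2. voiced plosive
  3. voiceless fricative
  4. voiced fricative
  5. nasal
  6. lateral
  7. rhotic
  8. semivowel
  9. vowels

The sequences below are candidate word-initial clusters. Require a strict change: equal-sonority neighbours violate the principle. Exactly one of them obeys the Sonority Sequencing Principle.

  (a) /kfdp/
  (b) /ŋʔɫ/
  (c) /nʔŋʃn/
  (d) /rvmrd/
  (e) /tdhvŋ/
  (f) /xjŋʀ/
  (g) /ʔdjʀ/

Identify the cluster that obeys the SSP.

e

(a) sonority 1-3-2-1: ill-formed.
(b) sonority 5-1-6: ill-formed.
(c) sonority 5-1-5-3-5: ill-formed.
(d) sonority 7-4-5-7-2: ill-formed.
(e) sonority 1-2-3-4-5: well-formed.
(f) sonority 3-8-5-7: ill-formed.
(g) sonority 1-2-8-7: ill-formed.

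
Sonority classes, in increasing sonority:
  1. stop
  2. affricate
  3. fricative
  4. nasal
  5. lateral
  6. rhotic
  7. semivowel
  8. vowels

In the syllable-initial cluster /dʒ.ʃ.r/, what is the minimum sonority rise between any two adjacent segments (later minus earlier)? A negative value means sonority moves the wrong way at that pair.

1

/dʒ/: affricate = 2.
/ʃ/: fricative = 3.
/r/: rhotic = 6.
/dʒ/→/ʃ/: change +1.
/ʃ/→/r/: change +3.
Minimum = 1.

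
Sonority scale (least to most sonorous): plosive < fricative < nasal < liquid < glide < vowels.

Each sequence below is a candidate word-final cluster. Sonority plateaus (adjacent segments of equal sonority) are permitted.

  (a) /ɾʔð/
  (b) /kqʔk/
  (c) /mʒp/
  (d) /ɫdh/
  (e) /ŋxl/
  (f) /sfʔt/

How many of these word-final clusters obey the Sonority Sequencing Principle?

(a) sonority 4-1-2: ill-formed.
(b) sonority 1-1-1-1: well-formed.
(c) sonority 3-2-1: well-formed.
(d) sonority 4-1-2: ill-formed.
(e) sonority 3-2-4: ill-formed.
(f) sonority 2-2-1-1: well-formed.

3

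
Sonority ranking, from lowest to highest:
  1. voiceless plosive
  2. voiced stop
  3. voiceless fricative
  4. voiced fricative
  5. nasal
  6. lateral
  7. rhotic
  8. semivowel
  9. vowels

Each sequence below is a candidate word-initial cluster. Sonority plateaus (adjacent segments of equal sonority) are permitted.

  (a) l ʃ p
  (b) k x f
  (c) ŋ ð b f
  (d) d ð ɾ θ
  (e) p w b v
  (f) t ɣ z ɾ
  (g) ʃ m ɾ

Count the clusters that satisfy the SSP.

(a) 6-3-1 → violates
(b) 1-3-3 → obeys
(c) 5-4-2-3 → violates
(d) 2-4-7-3 → violates
(e) 1-8-2-4 → violates
(f) 1-4-4-7 → obeys
(g) 3-5-7 → obeys

3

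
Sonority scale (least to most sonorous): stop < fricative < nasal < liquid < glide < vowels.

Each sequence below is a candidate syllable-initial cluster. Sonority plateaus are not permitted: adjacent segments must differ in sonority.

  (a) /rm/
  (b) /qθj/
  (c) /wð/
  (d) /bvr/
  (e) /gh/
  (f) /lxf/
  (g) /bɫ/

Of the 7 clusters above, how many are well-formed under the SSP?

(a) 4-3 → violates
(b) 1-2-5 → obeys
(c) 5-2 → violates
(d) 1-2-4 → obeys
(e) 1-2 → obeys
(f) 4-2-2 → violates
(g) 1-4 → obeys

4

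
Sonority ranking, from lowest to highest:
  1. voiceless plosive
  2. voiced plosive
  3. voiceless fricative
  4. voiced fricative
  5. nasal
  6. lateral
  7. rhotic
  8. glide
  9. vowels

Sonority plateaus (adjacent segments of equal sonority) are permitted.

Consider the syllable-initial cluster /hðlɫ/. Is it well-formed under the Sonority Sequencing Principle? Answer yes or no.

yes

/h/ — voiceless fricative, sonority 3.
/ð/ — voiced fricative, sonority 4.
/l/ — lateral, sonority 6.
/ɫ/ — lateral, sonority 6.
The profile 3-4-6-6 is non-decreasing (plateaus allowed), so the syllable-initial cluster satisfies the SSP.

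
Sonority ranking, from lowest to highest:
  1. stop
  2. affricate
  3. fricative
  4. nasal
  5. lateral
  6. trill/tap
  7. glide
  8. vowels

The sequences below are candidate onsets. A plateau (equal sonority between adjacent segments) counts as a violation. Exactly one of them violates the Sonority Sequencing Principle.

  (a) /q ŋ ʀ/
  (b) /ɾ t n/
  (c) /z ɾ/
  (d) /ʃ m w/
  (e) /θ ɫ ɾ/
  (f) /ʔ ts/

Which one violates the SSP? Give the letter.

(a) /q ŋ ʀ/: profile 1-4-6 — obeys.
(b) /ɾ t n/: profile 6-1-4 — violates.
(c) /z ɾ/: profile 3-6 — obeys.
(d) /ʃ m w/: profile 3-4-7 — obeys.
(e) /θ ɫ ɾ/: profile 3-5-6 — obeys.
(f) /ʔ ts/: profile 1-2 — obeys.

b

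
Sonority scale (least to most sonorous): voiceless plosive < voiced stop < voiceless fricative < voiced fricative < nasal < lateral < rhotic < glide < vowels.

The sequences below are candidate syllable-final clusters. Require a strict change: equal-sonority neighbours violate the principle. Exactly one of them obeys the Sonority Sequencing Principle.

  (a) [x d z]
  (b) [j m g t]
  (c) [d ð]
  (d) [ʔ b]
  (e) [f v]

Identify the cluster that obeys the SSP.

(a) 3-2-4 → violates
(b) 8-5-2-1 → obeys
(c) 2-4 → violates
(d) 1-2 → violates
(e) 3-4 → violates

b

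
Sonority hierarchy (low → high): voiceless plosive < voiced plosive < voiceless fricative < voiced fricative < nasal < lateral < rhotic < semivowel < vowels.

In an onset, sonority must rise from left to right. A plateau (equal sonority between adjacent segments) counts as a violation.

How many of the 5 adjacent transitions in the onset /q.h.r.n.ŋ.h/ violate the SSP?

/q/ is a voiceless plosive (sonority 1).
/h/ is a voiceless fricative (sonority 3).
/r/ is a rhotic (sonority 7).
/n/ is a nasal (sonority 5).
/ŋ/ is a nasal (sonority 5).
/h/ is a voiceless fricative (sonority 3).
/q/→/h/: 1→3 (rises) — ok.
/h/→/r/: 3→7 (rises) — ok.
/r/→/n/: 7→5 (does not rise) — violation.
/n/→/ŋ/: 5→5 (plateau) — violation.
/ŋ/→/h/: 5→3 (does not rise) — violation.

3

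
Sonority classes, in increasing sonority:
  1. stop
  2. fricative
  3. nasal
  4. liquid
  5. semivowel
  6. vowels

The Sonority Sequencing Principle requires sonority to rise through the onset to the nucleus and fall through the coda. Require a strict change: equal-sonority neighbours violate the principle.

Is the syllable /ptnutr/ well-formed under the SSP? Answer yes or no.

Onset: /p/ is a stop (sonority 1), /t/ is a stop (sonority 1), /n/ is a nasal (sonority 3); then the nucleus /u/ (sonority 6).
Onset profile 1-1-3-6 — does not strictly rise throughout.
Coda: /t/ is a stop (sonority 1), /r/ is a liquid (sonority 4).
Coda profile 6-1-4 — does not strictly fall throughout.

no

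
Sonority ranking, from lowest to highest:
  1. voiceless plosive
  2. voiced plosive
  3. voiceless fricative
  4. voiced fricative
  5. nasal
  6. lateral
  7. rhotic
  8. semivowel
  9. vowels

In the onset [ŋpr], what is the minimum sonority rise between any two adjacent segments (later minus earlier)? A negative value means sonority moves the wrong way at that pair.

/ŋ/: nasal = 5.
/p/: voiceless plosive = 1.
/r/: rhotic = 7.
/ŋ/→/p/: change -4.
/p/→/r/: change +6.
Minimum = -4.

-4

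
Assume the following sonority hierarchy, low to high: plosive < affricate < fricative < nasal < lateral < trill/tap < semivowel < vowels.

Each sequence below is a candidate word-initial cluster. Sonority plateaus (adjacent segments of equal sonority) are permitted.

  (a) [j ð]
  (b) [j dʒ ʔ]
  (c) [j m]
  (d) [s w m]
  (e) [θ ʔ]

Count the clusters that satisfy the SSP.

(a) sonority 7-3: ill-formed.
(b) sonority 7-2-1: ill-formed.
(c) sonority 7-4: ill-formed.
(d) sonority 3-7-4: ill-formed.
(e) sonority 3-1: ill-formed.

0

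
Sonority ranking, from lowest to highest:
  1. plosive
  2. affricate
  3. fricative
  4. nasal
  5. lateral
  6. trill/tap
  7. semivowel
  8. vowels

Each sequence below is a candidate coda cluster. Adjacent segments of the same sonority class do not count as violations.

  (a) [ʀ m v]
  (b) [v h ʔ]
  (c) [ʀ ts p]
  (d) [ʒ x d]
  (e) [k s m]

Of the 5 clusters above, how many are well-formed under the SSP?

4

(a) [ʀ m v]: profile 6-4-3 — obeys.
(b) [v h ʔ]: profile 3-3-1 — obeys.
(c) [ʀ ts p]: profile 6-2-1 — obeys.
(d) [ʒ x d]: profile 3-3-1 — obeys.
(e) [k s m]: profile 1-3-4 — violates.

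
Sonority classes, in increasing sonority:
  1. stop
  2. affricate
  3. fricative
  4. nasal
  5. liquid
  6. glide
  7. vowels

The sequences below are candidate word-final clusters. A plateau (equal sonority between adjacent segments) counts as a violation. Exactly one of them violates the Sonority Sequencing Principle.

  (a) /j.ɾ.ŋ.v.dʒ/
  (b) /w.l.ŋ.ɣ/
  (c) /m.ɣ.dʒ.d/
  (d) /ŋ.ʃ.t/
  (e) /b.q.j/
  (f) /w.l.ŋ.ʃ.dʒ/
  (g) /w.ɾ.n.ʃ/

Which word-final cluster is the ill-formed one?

(a) sonority 6-5-4-3-2: well-formed.
(b) sonority 6-5-4-3: well-formed.
(c) sonority 4-3-2-1: well-formed.
(d) sonority 4-3-1: well-formed.
(e) sonority 1-1-6: ill-formed.
(f) sonority 6-5-4-3-2: well-formed.
(g) sonority 6-5-4-3: well-formed.

e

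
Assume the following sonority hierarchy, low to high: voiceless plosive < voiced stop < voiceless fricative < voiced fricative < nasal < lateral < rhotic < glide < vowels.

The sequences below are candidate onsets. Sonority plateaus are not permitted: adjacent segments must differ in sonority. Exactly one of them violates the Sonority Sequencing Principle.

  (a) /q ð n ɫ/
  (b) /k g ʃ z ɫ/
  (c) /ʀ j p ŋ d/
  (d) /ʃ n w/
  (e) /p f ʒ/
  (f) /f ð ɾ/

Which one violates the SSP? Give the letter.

(a) 1-4-5-6 → obeys
(b) 1-2-3-4-6 → obeys
(c) 7-8-1-5-2 → violates
(d) 3-5-8 → obeys
(e) 1-3-4 → obeys
(f) 3-4-7 → obeys

c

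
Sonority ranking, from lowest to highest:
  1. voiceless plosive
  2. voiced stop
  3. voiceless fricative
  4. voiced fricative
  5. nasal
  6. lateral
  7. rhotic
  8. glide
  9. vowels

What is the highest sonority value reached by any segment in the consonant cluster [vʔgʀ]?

7

/v/: voiced fricative = 4.
/ʔ/: voiceless plosive = 1.
/g/: voiced stop = 2.
/ʀ/: rhotic = 7.
The maximum is 7.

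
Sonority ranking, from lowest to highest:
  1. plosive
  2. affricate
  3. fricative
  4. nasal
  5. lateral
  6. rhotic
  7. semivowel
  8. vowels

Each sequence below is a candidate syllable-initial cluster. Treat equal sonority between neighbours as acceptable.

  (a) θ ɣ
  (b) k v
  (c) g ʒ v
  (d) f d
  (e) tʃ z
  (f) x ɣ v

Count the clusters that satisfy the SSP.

5

(a) 3-3 → obeys
(b) 1-3 → obeys
(c) 1-3-3 → obeys
(d) 3-1 → violates
(e) 2-3 → obeys
(f) 3-3-3 → obeys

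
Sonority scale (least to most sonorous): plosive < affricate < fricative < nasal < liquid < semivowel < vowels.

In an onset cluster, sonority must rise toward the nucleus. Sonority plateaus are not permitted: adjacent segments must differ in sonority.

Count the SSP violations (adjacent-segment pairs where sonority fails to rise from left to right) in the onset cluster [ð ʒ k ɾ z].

3

/ð/ is a fricative (sonority 3).
/ʒ/ is a fricative (sonority 3).
/k/ is a plosive (sonority 1).
/ɾ/ is a liquid (sonority 5).
/z/ is a fricative (sonority 3).
/ð/→/ʒ/: 3→3 (plateau) — violation.
/ʒ/→/k/: 3→1 (does not rise) — violation.
/k/→/ɾ/: 1→5 (rises) — ok.
/ɾ/→/z/: 5→3 (does not rise) — violation.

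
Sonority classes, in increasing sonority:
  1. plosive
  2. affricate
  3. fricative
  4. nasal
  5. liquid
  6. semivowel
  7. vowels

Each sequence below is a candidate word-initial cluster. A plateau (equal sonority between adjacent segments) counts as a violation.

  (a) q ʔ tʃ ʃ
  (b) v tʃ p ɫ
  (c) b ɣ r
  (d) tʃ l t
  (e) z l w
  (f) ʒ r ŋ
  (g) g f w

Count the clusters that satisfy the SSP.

3

(a) 1-1-2-3 → violates
(b) 3-2-1-5 → violates
(c) 1-3-5 → obeys
(d) 2-5-1 → violates
(e) 3-5-6 → obeys
(f) 3-5-4 → violates
(g) 1-3-6 → obeys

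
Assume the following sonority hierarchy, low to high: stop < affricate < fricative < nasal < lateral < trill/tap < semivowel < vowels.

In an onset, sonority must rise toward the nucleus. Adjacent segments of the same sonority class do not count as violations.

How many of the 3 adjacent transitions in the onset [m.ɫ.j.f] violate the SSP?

1

/m/ is a nasal (sonority 4).
/ɫ/ is a lateral (sonority 5).
/j/ is a semivowel (sonority 7).
/f/ is a fricative (sonority 3).
/m/→/ɫ/: 4→5 (rises) — ok.
/ɫ/→/j/: 5→7 (rises) — ok.
/j/→/f/: 7→3 (does not rise) — violation.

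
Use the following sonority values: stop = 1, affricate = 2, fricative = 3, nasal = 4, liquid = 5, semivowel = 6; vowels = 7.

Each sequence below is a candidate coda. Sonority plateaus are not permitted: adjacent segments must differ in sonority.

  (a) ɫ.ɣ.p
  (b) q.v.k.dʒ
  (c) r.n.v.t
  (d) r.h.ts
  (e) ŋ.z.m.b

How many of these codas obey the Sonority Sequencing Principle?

(a) sonority 5-3-1: well-formed.
(b) sonority 1-3-1-2: ill-formed.
(c) sonority 5-4-3-1: well-formed.
(d) sonority 5-3-2: well-formed.
(e) sonority 4-3-4-1: ill-formed.

3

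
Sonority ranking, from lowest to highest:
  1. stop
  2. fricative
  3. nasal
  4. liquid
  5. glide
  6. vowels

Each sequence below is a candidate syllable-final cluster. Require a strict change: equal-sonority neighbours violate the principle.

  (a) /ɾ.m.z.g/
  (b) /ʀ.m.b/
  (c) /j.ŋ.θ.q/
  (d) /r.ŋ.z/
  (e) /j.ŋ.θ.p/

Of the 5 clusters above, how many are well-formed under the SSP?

(a) 4-3-2-1 → obeys
(b) 4-3-1 → obeys
(c) 5-3-2-1 → obeys
(d) 4-3-2 → obeys
(e) 5-3-2-1 → obeys

5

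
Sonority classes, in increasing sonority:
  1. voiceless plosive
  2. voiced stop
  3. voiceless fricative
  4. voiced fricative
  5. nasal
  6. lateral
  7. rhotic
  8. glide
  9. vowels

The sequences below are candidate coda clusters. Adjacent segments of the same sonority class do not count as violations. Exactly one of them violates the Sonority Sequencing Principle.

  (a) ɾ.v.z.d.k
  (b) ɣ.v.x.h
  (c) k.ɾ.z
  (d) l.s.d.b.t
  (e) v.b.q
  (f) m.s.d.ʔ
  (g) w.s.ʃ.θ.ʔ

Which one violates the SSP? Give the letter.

c

(a) ɾ.v.z.d.k: profile 7-4-4-2-1 — obeys.
(b) ɣ.v.x.h: profile 4-4-3-3 — obeys.
(c) k.ɾ.z: profile 1-7-4 — violates.
(d) l.s.d.b.t: profile 6-3-2-2-1 — obeys.
(e) v.b.q: profile 4-2-1 — obeys.
(f) m.s.d.ʔ: profile 5-3-2-1 — obeys.
(g) w.s.ʃ.θ.ʔ: profile 8-3-3-3-1 — obeys.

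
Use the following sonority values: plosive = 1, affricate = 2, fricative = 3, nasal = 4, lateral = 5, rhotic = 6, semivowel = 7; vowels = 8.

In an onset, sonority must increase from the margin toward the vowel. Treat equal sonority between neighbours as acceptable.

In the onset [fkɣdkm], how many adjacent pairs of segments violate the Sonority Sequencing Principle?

/f/ — fricative, sonority 3.
/k/ — plosive, sonority 1.
/ɣ/ — fricative, sonority 3.
/d/ — plosive, sonority 1.
/k/ — plosive, sonority 1.
/m/ — nasal, sonority 4.
/f/→/k/: 3→1 (does not rise) — violation.
/k/→/ɣ/: 1→3 (rises) — ok.
/ɣ/→/d/: 3→1 (does not rise) — violation.
/d/→/k/: 1→1 (plateau, allowed) — ok.
/k/→/m/: 1→4 (rises) — ok.

2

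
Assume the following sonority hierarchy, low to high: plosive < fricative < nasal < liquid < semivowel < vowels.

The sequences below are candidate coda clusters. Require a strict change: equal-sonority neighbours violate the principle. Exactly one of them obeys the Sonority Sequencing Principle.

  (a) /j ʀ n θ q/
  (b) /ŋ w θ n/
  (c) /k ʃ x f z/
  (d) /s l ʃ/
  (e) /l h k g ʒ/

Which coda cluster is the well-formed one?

a

(a) 5-4-3-2-1 → obeys
(b) 3-5-2-3 → violates
(c) 1-2-2-2-2 → violates
(d) 2-4-2 → violates
(e) 4-2-1-1-2 → violates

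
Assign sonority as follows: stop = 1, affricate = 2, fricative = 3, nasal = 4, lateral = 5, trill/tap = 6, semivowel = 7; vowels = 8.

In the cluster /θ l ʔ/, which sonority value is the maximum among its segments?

5

/θ/: fricative = 3.
/l/: lateral = 5.
/ʔ/: stop = 1.
The maximum is 5.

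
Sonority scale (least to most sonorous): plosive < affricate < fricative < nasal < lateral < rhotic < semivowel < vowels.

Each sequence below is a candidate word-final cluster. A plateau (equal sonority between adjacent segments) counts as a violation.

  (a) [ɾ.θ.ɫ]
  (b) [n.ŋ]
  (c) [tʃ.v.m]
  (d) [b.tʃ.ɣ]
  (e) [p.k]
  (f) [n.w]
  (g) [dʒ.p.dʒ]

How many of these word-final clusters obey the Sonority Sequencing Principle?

0

(a) [ɾ.θ.ɫ]: profile 6-3-5 — violates.
(b) [n.ŋ]: profile 4-4 — violates.
(c) [tʃ.v.m]: profile 2-3-4 — violates.
(d) [b.tʃ.ɣ]: profile 1-2-3 — violates.
(e) [p.k]: profile 1-1 — violates.
(f) [n.w]: profile 4-7 — violates.
(g) [dʒ.p.dʒ]: profile 2-1-2 — violates.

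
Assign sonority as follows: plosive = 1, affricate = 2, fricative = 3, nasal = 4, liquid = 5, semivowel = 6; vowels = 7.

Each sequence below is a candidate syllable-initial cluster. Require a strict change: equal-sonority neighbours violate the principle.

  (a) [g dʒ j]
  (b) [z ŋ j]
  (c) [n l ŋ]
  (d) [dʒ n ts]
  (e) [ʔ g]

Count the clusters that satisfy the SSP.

(a) 1-2-6 → obeys
(b) 3-4-6 → obeys
(c) 4-5-4 → violates
(d) 2-4-2 → violates
(e) 1-1 → violates

2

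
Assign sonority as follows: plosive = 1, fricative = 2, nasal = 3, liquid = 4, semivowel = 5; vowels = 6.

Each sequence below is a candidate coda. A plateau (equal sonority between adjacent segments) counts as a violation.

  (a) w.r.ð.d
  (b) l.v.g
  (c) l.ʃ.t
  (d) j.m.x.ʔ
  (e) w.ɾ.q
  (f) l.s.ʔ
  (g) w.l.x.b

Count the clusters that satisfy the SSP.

7

(a) sonority 5-4-2-1: well-formed.
(b) sonority 4-2-1: well-formed.
(c) sonority 4-2-1: well-formed.
(d) sonority 5-3-2-1: well-formed.
(e) sonority 5-4-1: well-formed.
(f) sonority 4-2-1: well-formed.
(g) sonority 5-4-2-1: well-formed.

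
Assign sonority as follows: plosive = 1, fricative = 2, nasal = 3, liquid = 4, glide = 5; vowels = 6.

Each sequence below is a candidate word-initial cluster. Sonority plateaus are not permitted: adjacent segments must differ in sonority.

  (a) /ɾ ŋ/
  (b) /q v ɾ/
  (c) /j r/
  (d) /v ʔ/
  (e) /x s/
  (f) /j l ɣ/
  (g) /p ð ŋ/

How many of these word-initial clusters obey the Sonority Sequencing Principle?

(a) 4-3 → violates
(b) 1-2-4 → obeys
(c) 5-4 → violates
(d) 2-1 → violates
(e) 2-2 → violates
(f) 5-4-2 → violates
(g) 1-2-3 → obeys

2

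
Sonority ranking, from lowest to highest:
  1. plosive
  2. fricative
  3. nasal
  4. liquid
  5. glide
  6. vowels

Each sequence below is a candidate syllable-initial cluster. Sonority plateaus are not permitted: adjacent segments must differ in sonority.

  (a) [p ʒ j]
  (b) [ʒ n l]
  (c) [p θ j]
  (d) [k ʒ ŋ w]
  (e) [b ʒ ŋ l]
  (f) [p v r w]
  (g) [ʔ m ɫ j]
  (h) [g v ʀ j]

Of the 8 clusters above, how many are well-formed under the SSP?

8

(a) 1-2-5 → obeys
(b) 2-3-4 → obeys
(c) 1-2-5 → obeys
(d) 1-2-3-5 → obeys
(e) 1-2-3-4 → obeys
(f) 1-2-4-5 → obeys
(g) 1-3-4-5 → obeys
(h) 1-2-4-5 → obeys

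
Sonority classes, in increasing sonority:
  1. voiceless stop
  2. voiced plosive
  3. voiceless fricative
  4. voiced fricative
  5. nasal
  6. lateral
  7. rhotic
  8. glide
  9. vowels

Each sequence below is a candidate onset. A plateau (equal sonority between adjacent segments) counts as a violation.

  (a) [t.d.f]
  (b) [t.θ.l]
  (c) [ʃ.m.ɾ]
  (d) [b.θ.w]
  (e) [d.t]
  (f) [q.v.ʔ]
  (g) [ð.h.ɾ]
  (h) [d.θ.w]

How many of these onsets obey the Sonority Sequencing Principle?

5

(a) sonority 1-2-3: well-formed.
(b) sonority 1-3-6: well-formed.
(c) sonority 3-5-7: well-formed.
(d) sonority 2-3-8: well-formed.
(e) sonority 2-1: ill-formed.
(f) sonority 1-4-1: ill-formed.
(g) sonority 4-3-7: ill-formed.
(h) sonority 2-3-8: well-formed.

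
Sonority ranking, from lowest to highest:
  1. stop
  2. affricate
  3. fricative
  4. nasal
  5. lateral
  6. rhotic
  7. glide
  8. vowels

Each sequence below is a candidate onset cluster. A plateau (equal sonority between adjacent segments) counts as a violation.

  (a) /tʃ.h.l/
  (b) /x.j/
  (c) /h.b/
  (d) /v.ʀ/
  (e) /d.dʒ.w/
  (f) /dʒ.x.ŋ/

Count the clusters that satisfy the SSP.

5

(a) sonority 2-3-5: well-formed.
(b) sonority 3-7: well-formed.
(c) sonority 3-1: ill-formed.
(d) sonority 3-6: well-formed.
(e) sonority 1-2-7: well-formed.
(f) sonority 2-3-4: well-formed.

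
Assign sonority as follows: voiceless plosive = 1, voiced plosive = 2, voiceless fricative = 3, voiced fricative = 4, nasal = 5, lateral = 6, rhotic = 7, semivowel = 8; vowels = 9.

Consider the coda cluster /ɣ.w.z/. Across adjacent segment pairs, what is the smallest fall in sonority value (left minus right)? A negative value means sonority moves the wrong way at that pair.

-4

/ɣ/ — voiced fricative, sonority 4.
/w/ — semivowel, sonority 8.
/z/ — voiced fricative, sonority 4.
/ɣ/→/w/: change -4.
/w/→/z/: change +4.
Minimum = -4.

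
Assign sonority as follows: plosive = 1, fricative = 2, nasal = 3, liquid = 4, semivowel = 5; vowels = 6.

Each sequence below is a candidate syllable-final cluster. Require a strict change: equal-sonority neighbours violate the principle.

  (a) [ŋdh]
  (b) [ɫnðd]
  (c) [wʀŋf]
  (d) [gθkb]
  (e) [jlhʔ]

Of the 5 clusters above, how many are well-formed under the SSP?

3

(a) sonority 3-1-2: ill-formed.
(b) sonority 4-3-2-1: well-formed.
(c) sonority 5-4-3-2: well-formed.
(d) sonority 1-2-1-1: ill-formed.
(e) sonority 5-4-2-1: well-formed.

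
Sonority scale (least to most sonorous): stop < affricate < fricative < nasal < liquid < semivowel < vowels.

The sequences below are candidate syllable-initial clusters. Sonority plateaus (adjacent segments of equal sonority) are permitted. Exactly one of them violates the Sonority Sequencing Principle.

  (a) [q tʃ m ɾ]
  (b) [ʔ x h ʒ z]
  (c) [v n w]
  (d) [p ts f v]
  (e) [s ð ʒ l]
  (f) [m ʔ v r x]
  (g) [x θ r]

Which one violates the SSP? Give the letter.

(a) 1-2-4-5 → obeys
(b) 1-3-3-3-3 → obeys
(c) 3-4-6 → obeys
(d) 1-2-3-3 → obeys
(e) 3-3-3-5 → obeys
(f) 4-1-3-5-3 → violates
(g) 3-3-5 → obeys

f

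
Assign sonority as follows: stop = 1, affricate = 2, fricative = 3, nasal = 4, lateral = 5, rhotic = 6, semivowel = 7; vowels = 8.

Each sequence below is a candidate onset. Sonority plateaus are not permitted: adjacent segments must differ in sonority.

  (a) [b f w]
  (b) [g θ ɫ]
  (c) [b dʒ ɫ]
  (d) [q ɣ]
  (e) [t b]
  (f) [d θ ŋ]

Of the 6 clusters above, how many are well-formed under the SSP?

(a) sonority 1-3-7: well-formed.
(b) sonority 1-3-5: well-formed.
(c) sonority 1-2-5: well-formed.
(d) sonority 1-3: well-formed.
(e) sonority 1-1: ill-formed.
(f) sonority 1-3-4: well-formed.

5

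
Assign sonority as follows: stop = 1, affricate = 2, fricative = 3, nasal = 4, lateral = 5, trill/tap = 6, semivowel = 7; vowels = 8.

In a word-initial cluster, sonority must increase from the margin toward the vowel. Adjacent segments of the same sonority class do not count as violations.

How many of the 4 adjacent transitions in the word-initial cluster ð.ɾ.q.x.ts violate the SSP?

/ð/ is a fricative (sonority 3).
/ɾ/ is a trill/tap (sonority 6).
/q/ is a stop (sonority 1).
/x/ is a fricative (sonority 3).
/ts/ is an affricate (sonority 2).
/ð/→/ɾ/: 3→6 (rises) — ok.
/ɾ/→/q/: 6→1 (does not rise) — violation.
/q/→/x/: 1→3 (rises) — ok.
/x/→/ts/: 3→2 (does not rise) — violation.

2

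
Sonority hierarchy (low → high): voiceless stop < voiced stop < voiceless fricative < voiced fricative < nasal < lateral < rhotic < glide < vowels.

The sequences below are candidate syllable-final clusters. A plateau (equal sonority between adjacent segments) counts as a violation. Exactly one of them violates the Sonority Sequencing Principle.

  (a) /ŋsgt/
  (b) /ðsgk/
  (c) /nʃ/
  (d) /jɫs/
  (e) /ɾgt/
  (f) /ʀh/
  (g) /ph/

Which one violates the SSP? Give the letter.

(a) /ŋsgt/: profile 5-3-2-1 — obeys.
(b) /ðsgk/: profile 4-3-2-1 — obeys.
(c) /nʃ/: profile 5-3 — obeys.
(d) /jɫs/: profile 8-6-3 — obeys.
(e) /ɾgt/: profile 7-2-1 — obeys.
(f) /ʀh/: profile 7-3 — obeys.
(g) /ph/: profile 1-3 — violates.

g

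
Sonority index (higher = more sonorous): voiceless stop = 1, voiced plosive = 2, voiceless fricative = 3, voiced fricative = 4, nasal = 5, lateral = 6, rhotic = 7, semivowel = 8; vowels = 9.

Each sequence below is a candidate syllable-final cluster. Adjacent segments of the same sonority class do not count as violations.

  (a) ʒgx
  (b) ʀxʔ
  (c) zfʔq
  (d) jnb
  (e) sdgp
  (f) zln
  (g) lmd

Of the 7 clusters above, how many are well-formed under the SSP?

5

(a) 4-2-3 → violates
(b) 7-3-1 → obeys
(c) 4-3-1-1 → obeys
(d) 8-5-2 → obeys
(e) 3-2-2-1 → obeys
(f) 4-6-5 → violates
(g) 6-5-2 → obeys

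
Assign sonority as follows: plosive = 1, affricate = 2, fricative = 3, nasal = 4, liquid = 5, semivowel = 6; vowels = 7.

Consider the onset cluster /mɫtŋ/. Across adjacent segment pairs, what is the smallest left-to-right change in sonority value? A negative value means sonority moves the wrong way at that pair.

/m/: nasal = 4.
/ɫ/: liquid = 5.
/t/: plosive = 1.
/ŋ/: nasal = 4.
/m/→/ɫ/: change +1.
/ɫ/→/t/: change -4.
/t/→/ŋ/: change +3.
Minimum = -4.

-4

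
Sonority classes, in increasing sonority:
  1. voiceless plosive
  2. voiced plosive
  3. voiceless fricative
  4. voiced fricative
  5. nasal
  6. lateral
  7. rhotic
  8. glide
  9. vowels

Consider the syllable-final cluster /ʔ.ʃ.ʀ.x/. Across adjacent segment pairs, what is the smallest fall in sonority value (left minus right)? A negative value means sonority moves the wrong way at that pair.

-4

/ʔ/ — voiceless plosive, sonority 1.
/ʃ/ — voiceless fricative, sonority 3.
/ʀ/ — rhotic, sonority 7.
/x/ — voiceless fricative, sonority 3.
/ʔ/→/ʃ/: change -2.
/ʃ/→/ʀ/: change -4.
/ʀ/→/x/: change +4.
Minimum = -4.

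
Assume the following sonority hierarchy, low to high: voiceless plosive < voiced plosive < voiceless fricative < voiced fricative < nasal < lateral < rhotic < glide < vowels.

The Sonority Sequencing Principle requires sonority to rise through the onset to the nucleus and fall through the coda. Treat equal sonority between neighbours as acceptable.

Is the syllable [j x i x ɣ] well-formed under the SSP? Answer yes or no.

no

Onset: /j/ is a glide (sonority 8), /x/ is a voiceless fricative (sonority 3); then the nucleus /i/ (sonority 9).
Onset profile 8-3-9 — does not rise throughout.
Coda: /x/ is a voiceless fricative (sonority 3), /ɣ/ is a voiced fricative (sonority 4).
Coda profile 9-3-4 — does not fall throughout.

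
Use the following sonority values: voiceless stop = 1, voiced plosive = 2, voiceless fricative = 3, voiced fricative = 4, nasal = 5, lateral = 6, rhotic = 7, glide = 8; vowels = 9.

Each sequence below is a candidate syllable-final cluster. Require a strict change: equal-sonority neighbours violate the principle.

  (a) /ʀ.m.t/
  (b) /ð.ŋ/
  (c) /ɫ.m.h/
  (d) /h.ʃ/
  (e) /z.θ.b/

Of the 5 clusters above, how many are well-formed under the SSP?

(a) /ʀ.m.t/: profile 7-5-1 — obeys.
(b) /ð.ŋ/: profile 4-5 — violates.
(c) /ɫ.m.h/: profile 6-5-3 — obeys.
(d) /h.ʃ/: profile 3-3 — violates.
(e) /z.θ.b/: profile 4-3-2 — obeys.

3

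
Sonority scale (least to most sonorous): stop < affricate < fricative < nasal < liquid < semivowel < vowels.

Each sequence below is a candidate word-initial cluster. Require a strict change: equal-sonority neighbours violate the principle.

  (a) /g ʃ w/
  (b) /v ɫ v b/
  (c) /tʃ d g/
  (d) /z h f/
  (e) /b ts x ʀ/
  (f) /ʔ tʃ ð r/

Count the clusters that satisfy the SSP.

(a) sonority 1-3-6: well-formed.
(b) sonority 3-5-3-1: ill-formed.
(c) sonority 2-1-1: ill-formed.
(d) sonority 3-3-3: ill-formed.
(e) sonority 1-2-3-5: well-formed.
(f) sonority 1-2-3-5: well-formed.

3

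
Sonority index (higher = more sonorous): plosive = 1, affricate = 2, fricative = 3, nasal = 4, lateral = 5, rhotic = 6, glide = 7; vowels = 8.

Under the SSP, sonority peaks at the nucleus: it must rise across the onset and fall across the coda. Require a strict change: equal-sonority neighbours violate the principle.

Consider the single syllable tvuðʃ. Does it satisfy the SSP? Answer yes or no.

Onset: /t/ is a plosive (sonority 1), /v/ is a fricative (sonority 3); then the nucleus /u/ (sonority 8).
Onset profile 1-3-8 — rises to the nucleus.
Coda: /ð/ is a fricative (sonority 3), /ʃ/ is a fricative (sonority 3).
Coda profile 8-3-3 — does not strictly fall throughout.

no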